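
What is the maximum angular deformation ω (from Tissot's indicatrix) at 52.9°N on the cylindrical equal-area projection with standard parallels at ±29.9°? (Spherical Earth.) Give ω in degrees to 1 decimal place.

40.7°

Cylindrical equal-area (φ₀ = 29.9°): h = cos φ / cos 29.9° along meridians, k = cos 29.9° / cos φ along parallels; h·k = 1.
At 52.9°: h = 0.6958, k = 1.437; principal scales a = 1.437, b = 0.6958.
sin(ω/2) = (a − b)/(a + b) = 0.7413/2.133 = 0.3476, so ω = 2 arcsin(0.3476) ≈ 40.7°.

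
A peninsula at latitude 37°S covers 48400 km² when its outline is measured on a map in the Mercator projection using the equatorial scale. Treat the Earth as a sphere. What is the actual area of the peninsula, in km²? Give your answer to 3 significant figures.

30900 km²

For Mercator, h = k = sec φ (a conformal cylindrical projection has a single point scale, 1/cos φ).
Areal scale = k² = sec²φ = 1/cos²(37°) = 1/0.7986² = 1.568.
True area = apparent / (areal scale) = 48400 / 1.568 ≈ 30900 km².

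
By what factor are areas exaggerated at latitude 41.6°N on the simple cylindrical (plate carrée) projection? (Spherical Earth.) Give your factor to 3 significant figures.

1.34

For the equirectangular projection with φ₀ = 0 (plate carrée), h = 1 along meridians and k = sec φ along parallels.
Areal scale = h·k = 1 × sec φ; at 41.6°, h = 1.000, k = 1.337, so h·k = 1.337.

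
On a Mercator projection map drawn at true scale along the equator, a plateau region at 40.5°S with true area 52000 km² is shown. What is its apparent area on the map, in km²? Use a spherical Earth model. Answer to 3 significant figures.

89900 km²

The Mercator projection is conformal; its linear scale factor is the same in every direction and equals sec φ = 1/cos φ.
Areal scale = k² = sec²φ = 1/cos²(40.5°) = 1/0.7604² = 1.729.
Apparent area = 52000 × 1.729 ≈ 89900 km².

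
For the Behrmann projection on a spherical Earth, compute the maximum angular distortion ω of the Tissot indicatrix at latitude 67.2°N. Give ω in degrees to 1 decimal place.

83.6°

The Behrmann projection is cylindrical equal-area with φ₀ = 30°. For cylindrical equal-area with standard parallel φ₀, h = cos φ / cos φ₀ and k = cos φ₀ / cos φ, so h·k = 1.
At 67.2°: h = 0.4475, k = 2.235; principal scales a = 2.235, b = 0.4475.
sin(ω/2) = (a − b)/(a + b) = 1.787/2.682 = 0.6664, so ω = 2 arcsin(0.6664) ≈ 83.6°.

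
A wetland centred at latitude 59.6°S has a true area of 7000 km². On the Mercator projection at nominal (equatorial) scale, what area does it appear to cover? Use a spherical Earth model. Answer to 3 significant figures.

27300 km²

Mercator is conformal, so the point scale is isotropic: h = k = sec φ = 1/cos φ.
Areal scale = k² = sec²φ = 1/cos²(59.6°) = 1/0.5060² = 3.905.
Apparent area = 7000 × 3.905 ≈ 27300 km².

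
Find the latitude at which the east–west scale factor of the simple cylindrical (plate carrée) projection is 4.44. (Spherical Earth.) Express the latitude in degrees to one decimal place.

77.0°

Plate carrée: h = 1, k = sec φ along parallels.
sec φ = 4.44  ⇒  cos φ = 0.2252  ⇒  φ ≈ 77.0°.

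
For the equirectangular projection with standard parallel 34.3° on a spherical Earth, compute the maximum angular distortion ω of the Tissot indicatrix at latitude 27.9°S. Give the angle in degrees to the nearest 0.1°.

3.9°

The equidistant cylindrical projection with φ₀ = 34.3° has h = 1 (meridians true) and k = cos φ₀ / cos φ along parallels.
At 27.9°: h = 1.000, k = 0.9347; principal scales a = 1.000, b = 0.9347.
sin(ω/2) = (a − b)/(a + b) = 0.06525/1.935 = 0.03373, so ω = 2 arcsin(0.03373) ≈ 3.9°.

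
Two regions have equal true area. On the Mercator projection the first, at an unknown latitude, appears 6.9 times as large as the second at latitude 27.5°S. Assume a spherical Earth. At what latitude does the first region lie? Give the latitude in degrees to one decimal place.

70.3°

For equal true areas on Mercator, apparent areas scale as sec²φ, so the ratio is cos²φ₂ / cos²φ₁.
cos²φ₂ / cos²φ₁ = 6.9  ⇒  cos φ₁ = cos 27.5° / √6.9 = 0.8870/2.627 = 0.3377.
φ₁ = arccos(0.3377) ≈ 70.3°.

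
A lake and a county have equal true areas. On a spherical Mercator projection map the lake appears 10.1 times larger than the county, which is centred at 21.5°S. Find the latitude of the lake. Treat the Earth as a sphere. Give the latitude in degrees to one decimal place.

On Mercator, (apparent₁)/(apparent₂) = sec²φ₁ / sec²φ₂ when true areas are equal.
cos²φ₂ / cos²φ₁ = 10.1  ⇒  cos φ₁ = cos 21.5° / √10.1 = 0.9304/3.178 = 0.2928.
φ₁ = arccos(0.2928) ≈ 73.0°.

73.0°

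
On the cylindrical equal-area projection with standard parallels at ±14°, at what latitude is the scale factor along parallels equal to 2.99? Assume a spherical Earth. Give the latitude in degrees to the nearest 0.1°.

A cylindrical equal-area projection with standard parallel φ₀ has meridian scale h = cos φ / cos φ₀ and parallel scale k = cos φ₀ / cos φ (so areas are preserved, h·k = 1).
k = cos φ₀ / cos φ = 2.99  ⇒  cos φ = cos 14° / 2.99 = 0.3245.
φ = arccos(0.3245) ≈ 71.1°.

71.1°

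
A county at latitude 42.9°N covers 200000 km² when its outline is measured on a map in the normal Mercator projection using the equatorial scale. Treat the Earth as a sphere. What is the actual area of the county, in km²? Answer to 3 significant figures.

For Mercator, h = k = sec φ (a conformal cylindrical projection has a single point scale, 1/cos φ).
Areal scale = k² = sec²φ = 1/cos²(42.9°) = 1/0.7325² = 1.864.
True area = apparent / (areal scale) = 200000 / 1.864 ≈ 107000 km².

107000 km²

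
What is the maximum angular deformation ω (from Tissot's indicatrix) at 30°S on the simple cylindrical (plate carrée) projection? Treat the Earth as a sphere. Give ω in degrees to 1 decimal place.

8.2°

In the plate carrée (x = Rλ, y = Rφ), meridians are true-scale (h = 1) and parallels are stretched by k = sec φ.
At 30°: h = 1.000, k = 1.155; principal scales a = 1.155, b = 1.000.
sin(ω/2) = (a − b)/(a + b) = 0.1547/2.155 = 0.07180, so ω = 2 arcsin(0.07180) ≈ 8.2°.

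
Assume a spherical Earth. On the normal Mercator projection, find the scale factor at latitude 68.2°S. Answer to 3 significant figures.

2.69

Mercator is conformal, so the point scale is isotropic: h = k = sec φ = 1/cos φ.
k = 1/cos 68.2° = 1/0.3714 = 2.693.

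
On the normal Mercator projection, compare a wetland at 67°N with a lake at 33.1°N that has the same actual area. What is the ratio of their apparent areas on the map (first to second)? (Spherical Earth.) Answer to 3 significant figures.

4.60

On Mercator, area is exaggerated by sec²φ = 1/cos²φ.
At 67°: sec²(67°) = 1/0.3907² = 6.550.
At 33.1°: sec²(33.1°) = 1/0.8377² = 1.425.
Ratio = 6.550/1.425 = cos²(33.1°)/cos²(67°) ≈ 4.60.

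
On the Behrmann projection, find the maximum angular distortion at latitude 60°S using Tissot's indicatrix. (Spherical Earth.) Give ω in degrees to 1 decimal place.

Behrmann is a cylindrical equal-area projection with standard parallels at ±30°. Cylindrical equal-area (φ₀ = 30°): h = cos φ / cos 30° along meridians, k = cos 30° / cos φ along parallels; h·k = 1.
At 60°: h = 0.5774, k = 1.732; principal scales a = 1.732, b = 0.5774.
sin(ω/2) = (a − b)/(a + b) = 1.155/2.309 = 0.5000, so ω = 2 arcsin(0.5000) ≈ 60.0°.

60.0°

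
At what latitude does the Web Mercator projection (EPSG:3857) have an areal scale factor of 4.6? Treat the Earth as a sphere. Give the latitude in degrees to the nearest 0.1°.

62.2°

Mercator areal scale is sec²φ.
sec²φ = 4.6  ⇒  cos²φ = 0.2174  ⇒  cos φ = 0.4663.
φ = arccos(0.4663) ≈ 62.2°.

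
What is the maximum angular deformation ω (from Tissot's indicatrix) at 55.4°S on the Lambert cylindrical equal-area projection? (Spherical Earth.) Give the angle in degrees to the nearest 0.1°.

The Lambert cylindrical equal-area projection is the cylindrical equal-area projection with its standard parallel at the equator (φ₀ = 0). For cylindrical equal-area with standard parallel φ₀, h = cos φ / cos φ₀ and k = cos φ₀ / cos φ, so h·k = 1.
At 55.4°: h = 0.5678, k = 1.761; principal scales a = 1.761, b = 0.5678.
sin(ω/2) = (a − b)/(a + b) = 1.193/2.329 = 0.5123, so ω = 2 arcsin(0.5123) ≈ 61.6°.

61.6°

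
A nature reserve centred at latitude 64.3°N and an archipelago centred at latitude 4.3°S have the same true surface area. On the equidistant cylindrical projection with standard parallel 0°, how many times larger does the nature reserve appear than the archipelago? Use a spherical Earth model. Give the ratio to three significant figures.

For the equirectangular projection with φ₀ = 0 (plate carrée), h = 1 along meridians and k = sec φ along parallels.
Areal scale at 64.3°: h·k = 1.000 × 2.306 = 2.306.
Areal scale at 4.3°: h·k = 1.000 × 1.003 = 1.003.
Ratio = 2.306/1.003 ≈ 2.30.

2.30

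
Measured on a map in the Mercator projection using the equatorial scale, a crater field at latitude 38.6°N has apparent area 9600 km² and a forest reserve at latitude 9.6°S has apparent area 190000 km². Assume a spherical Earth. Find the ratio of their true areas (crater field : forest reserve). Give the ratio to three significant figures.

0.0317

On Mercator the areal scale is sec²φ, so true area = apparent × cos²φ.
True area of crater field: 9600 × cos²(38.6°) = 9600 × 0.6108 = 5863 km².
True area of forest reserve: 190000 × cos²(9.6°) = 190000 × 0.9722 = 184700 km².
Ratio = 5863 / 184700 ≈ 0.0317.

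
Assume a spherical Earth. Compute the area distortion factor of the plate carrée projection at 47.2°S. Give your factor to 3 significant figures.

1.47

In the plate carrée (x = Rλ, y = Rφ), meridians are true-scale (h = 1) and parallels are stretched by k = sec φ.
Areal scale = h·k = 1 × sec φ; at 47.2°, h = 1.000, k = 1.472, so h·k = 1.472.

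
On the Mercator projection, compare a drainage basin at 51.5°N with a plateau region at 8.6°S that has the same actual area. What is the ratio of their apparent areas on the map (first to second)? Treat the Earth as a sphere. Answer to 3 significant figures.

2.52

Mercator is conformal with k = sec φ, so areal scale = k² = sec²φ.
At 51.5°: sec²(51.5°) = 1/0.6225² = 2.580.
At 8.6°: sec²(8.6°) = 1/0.9888² = 1.023.
Ratio = 2.580/1.023 = cos²(8.6°)/cos²(51.5°) ≈ 2.52.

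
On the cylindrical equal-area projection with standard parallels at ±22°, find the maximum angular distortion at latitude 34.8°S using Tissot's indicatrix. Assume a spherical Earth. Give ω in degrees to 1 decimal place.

13.9°

A cylindrical equal-area projection with standard parallel φ₀ has meridian scale h = cos φ / cos φ₀ and parallel scale k = cos φ₀ / cos φ (so areas are preserved, h·k = 1).
At 34.8°: h = 0.8856, k = 1.129; principal scales a = 1.129, b = 0.8856.
sin(ω/2) = (a − b)/(a + b) = 0.2435/2.015 = 0.1209, so ω = 2 arcsin(0.1209) ≈ 13.9°.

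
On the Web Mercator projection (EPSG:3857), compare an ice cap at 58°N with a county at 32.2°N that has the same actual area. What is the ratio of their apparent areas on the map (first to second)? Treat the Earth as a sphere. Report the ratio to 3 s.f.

Mercator areal scale is sec²φ.
At 58°: sec²(58°) = 1/0.5299² = 3.561.
At 32.2°: sec²(32.2°) = 1/0.8462² = 1.397.
Ratio = 3.561/1.397 = cos²(32.2°)/cos²(58°) ≈ 2.55.

2.55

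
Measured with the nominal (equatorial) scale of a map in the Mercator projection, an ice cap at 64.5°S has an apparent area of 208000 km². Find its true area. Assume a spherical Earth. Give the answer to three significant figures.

The Mercator projection is conformal; its linear scale factor is the same in every direction and equals sec φ = 1/cos φ.
Areal scale = k² = sec²φ = 1/cos²(64.5°) = 1/0.4305² = 5.395.
True area = apparent / (areal scale) = 208000 / 5.395 ≈ 38600 km².

38600 km²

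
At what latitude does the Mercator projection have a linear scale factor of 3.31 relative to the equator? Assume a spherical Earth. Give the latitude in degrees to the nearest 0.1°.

Mercator scale is k = sec φ = 1/cos φ.
1/cos φ = 3.31  ⇒  cos φ = 0.3021  ⇒  φ = arccos(0.3021) ≈ 72.4°.

72.4°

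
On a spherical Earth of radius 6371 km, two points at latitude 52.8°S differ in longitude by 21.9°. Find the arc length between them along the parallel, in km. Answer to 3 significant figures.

Arc length along a parallel = R cos φ · Δλ (with Δλ in radians).
= 6371 × cos 52.8° × (21.9° × π/180) = 6371 × 0.6046 × 0.3822 ≈ 1470 km.

1470 km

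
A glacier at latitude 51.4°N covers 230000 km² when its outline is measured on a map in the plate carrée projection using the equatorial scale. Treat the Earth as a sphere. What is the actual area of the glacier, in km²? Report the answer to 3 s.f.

143000 km²

Plate carrée maps x = Rλ, y = Rφ. The meridian scale is h = 1 and the parallel scale is k = 1/cos φ = sec φ.
Areal scale = h·k = 1 × sec φ; at 51.4°, h = 1.000, k = 1.603, so h·k = 1.603.
True area = apparent / (areal scale) = 230000 / 1.603 ≈ 143000 km².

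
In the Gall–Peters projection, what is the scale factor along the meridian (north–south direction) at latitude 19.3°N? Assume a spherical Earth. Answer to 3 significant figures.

1.33

Gall–Peters is a cylindrical equal-area projection with standard parallels at ±45°. Cylindrical equal-area (φ₀ = 45°): h = cos φ / cos 45° along meridians, k = cos 45° / cos φ along parallels; h·k = 1.
h = cos 19.3° / cos 45° = 0.9438/0.7071 = 1.335.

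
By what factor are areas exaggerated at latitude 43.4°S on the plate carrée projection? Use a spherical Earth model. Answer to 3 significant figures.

1.38

In the plate carrée (x = Rλ, y = Rφ), meridians are true-scale (h = 1) and parallels are stretched by k = sec φ.
Areal scale = h·k = 1 × sec φ; at 43.4°, h = 1.000, k = 1.376, so h·k = 1.376.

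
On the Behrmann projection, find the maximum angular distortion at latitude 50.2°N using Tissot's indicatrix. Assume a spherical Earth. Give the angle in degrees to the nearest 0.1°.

Behrmann is a cylindrical equal-area projection with standard parallels at ±30°. Cylindrical equal-area (φ₀ = 30°): h = cos φ / cos 30° along meridians, k = cos 30° / cos φ along parallels; h·k = 1.
At 50.2°: h = 0.7391, k = 1.353; principal scales a = 1.353, b = 0.7391.
sin(ω/2) = (a − b)/(a + b) = 0.6138/2.092 = 0.2934, so ω = 2 arcsin(0.2934) ≈ 34.1°.

34.1°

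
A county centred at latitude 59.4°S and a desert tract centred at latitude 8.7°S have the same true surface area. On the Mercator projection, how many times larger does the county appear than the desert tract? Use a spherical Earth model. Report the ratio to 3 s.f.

3.77

On Mercator, area is exaggerated by sec²φ = 1/cos²φ.
At 59.4°: sec²(59.4°) = 1/0.5090² = 3.859.
At 8.7°: sec²(8.7°) = 1/0.9885² = 1.023.
Ratio = 3.859/1.023 = cos²(8.7°)/cos²(59.4°) ≈ 3.77.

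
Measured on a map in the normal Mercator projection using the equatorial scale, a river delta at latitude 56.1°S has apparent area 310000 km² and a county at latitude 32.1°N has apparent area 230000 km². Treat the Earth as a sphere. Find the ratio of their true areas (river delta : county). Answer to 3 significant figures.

On Mercator the areal scale is sec²φ, so true area = apparent × cos²φ.
True area of river delta: 310000 × cos²(56.1°) = 310000 × 0.3111 = 96430 km².
True area of county: 230000 × cos²(32.1°) = 230000 × 0.7176 = 165100 km².
Ratio = 96430 / 165100 ≈ 0.584.

0.584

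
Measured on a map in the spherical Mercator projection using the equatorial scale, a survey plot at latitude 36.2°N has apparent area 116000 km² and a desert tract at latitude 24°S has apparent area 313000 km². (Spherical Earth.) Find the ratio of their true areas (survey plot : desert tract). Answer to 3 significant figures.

0.289

Since Mercator area scale is 1/cos²φ, the true area equals the apparent area multiplied by cos²φ.
True area of survey plot: 116000 × cos²(36.2°) = 116000 × 0.6512 = 75540 km².
True area of desert tract: 313000 × cos²(24°) = 313000 × 0.8346 = 261200 km².
Ratio = 75540 / 261200 ≈ 0.289.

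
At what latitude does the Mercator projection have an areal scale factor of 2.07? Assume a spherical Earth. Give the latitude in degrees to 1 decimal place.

Mercator areal scale is sec²φ.
sec²φ = 2.07  ⇒  cos²φ = 0.4831  ⇒  cos φ = 0.6950.
φ = arccos(0.6950) ≈ 46.0°.

46.0°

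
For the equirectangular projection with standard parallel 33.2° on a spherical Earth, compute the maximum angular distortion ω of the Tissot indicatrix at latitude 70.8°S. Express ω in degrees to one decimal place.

In the equirectangular projection with standard parallel φ₀ = 33.2° (x = Rλ cos φ₀, y = Rφ), meridians are true-scale (h = 1) and the parallel scale is k = cos φ₀ / cos φ.
At 70.8°: h = 1.000, k = 2.544; principal scales a = 2.544, b = 1.000.
sin(ω/2) = (a − b)/(a + b) = 1.544/3.544 = 0.4357, so ω = 2 arcsin(0.4357) ≈ 51.7°.

51.7°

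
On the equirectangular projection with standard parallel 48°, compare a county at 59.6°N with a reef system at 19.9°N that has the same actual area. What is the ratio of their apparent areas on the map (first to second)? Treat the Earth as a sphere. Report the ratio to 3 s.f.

1.86

With standard parallel φ₀ = 48°, the equirectangular projection gives x = Rλ cos φ₀, y = Rφ, so h = 1 and k = cos 48° / cos φ.
Areal scale at 59.6°: h·k = 1.000 × 1.322 = 1.322.
Areal scale at 19.9°: h·k = 1.000 × 0.7116 = 0.7116.
Ratio = 1.322/0.7116 ≈ 1.86.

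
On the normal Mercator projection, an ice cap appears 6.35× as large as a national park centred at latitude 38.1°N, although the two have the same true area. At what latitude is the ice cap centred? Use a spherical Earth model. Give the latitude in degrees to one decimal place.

71.8°

For equal true areas on Mercator, apparent areas scale as sec²φ, so the ratio is cos²φ₂ / cos²φ₁.
cos²φ₂ / cos²φ₁ = 6.35  ⇒  cos φ₁ = cos 38.1° / √6.35 = 0.7869/2.520 = 0.3123.
φ₁ = arccos(0.3123) ≈ 71.8°.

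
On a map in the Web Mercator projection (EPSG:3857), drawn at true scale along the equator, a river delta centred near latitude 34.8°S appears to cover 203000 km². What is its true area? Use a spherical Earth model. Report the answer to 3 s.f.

The Mercator projection is conformal; its linear scale factor is the same in every direction and equals sec φ = 1/cos φ.
Areal scale = k² = sec²φ = 1/cos²(34.8°) = 1/0.8211² = 1.483.
True area = apparent / (areal scale) = 203000 / 1.483 ≈ 137000 km².

137000 km²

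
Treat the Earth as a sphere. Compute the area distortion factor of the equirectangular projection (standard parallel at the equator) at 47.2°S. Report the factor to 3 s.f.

1.47

In the plate carrée (x = Rλ, y = Rφ), meridians are true-scale (h = 1) and parallels are stretched by k = sec φ.
Areal scale = h·k = 1 × sec φ; at 47.2°, h = 1.000, k = 1.472, so h·k = 1.472.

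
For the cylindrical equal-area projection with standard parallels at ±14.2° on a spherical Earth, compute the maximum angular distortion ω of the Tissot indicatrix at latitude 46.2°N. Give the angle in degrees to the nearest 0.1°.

37.9°

For cylindrical equal-area with standard parallel φ₀, h = cos φ / cos φ₀ and k = cos φ₀ / cos φ, so h·k = 1.
At 46.2°: h = 0.7140, k = 1.401; principal scales a = 1.401, b = 0.7140.
sin(ω/2) = (a − b)/(a + b) = 0.6867/2.115 = 0.3247, so ω = 2 arcsin(0.3247) ≈ 37.9°.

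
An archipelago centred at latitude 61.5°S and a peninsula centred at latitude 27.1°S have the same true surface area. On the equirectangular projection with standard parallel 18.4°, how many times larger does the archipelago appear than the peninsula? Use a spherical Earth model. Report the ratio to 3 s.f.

1.87

The equidistant cylindrical projection with φ₀ = 18.4° has h = 1 (meridians true) and k = cos φ₀ / cos φ along parallels.
Areal scale at 61.5°: h·k = 1.000 × 1.989 = 1.989.
Areal scale at 27.1°: h·k = 1.000 × 1.066 = 1.066.
Ratio = 1.989/1.066 ≈ 1.87.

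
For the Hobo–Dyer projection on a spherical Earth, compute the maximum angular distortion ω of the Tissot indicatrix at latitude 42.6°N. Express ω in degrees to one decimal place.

The Hobo–Dyer projection is cylindrical equal-area with φ₀ = 37.5°. Cylindrical equal-area (φ₀ = 37.5°): h = cos φ / cos 37.5° along meridians, k = cos 37.5° / cos φ along parallels; h·k = 1.
At 42.6°: h = 0.9278, k = 1.078; principal scales a = 1.078, b = 0.9278.
sin(ω/2) = (a − b)/(a + b) = 0.1500/2.006 = 0.07477, so ω = 2 arcsin(0.07477) ≈ 8.6°.

8.6°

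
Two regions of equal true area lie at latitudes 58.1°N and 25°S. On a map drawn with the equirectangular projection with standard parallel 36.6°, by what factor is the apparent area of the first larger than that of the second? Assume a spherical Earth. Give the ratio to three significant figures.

1.72

With standard parallel φ₀ = 36.6°, the equirectangular projection gives x = Rλ cos φ₀, y = Rφ, so h = 1 and k = cos 36.6° / cos φ.
Areal scale at 58.1°: h·k = 1.000 × 1.519 = 1.519.
Areal scale at 25°: h·k = 1.000 × 0.8858 = 0.8858.
Ratio = 1.519/0.8858 ≈ 1.72.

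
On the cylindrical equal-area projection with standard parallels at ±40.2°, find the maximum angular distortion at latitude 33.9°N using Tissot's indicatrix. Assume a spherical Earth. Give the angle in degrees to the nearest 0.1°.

9.5°

Cylindrical equal-area (φ₀ = 40.2°): h = cos φ / cos 40.2° along meridians, k = cos 40.2° / cos φ along parallels; h·k = 1.
At 33.9°: h = 1.087, k = 0.9202; principal scales a = 1.087, b = 0.9202.
sin(ω/2) = (a − b)/(a + b) = 0.1665/2.007 = 0.08295, so ω = 2 arcsin(0.08295) ≈ 9.5°.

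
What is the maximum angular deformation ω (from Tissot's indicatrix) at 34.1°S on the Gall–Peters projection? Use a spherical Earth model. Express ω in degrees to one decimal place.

18.0°

Gall–Peters is a cylindrical equal-area projection with standard parallels at ±45°. Cylindrical equal-area (φ₀ = 45°): h = cos φ / cos 45° along meridians, k = cos 45° / cos φ along parallels; h·k = 1.
At 34.1°: h = 1.171, k = 0.8539; principal scales a = 1.171, b = 0.8539.
sin(ω/2) = (a − b)/(a + b) = 0.3171/2.025 = 0.1566, so ω = 2 arcsin(0.1566) ≈ 18.0°.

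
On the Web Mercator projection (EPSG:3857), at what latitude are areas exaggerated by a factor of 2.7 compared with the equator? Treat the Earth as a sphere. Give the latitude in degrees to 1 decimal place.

Mercator areal scale is sec²φ.
sec²φ = 2.7  ⇒  cos²φ = 0.3704  ⇒  cos φ = 0.6086.
φ = arccos(0.6086) ≈ 52.5°.

52.5°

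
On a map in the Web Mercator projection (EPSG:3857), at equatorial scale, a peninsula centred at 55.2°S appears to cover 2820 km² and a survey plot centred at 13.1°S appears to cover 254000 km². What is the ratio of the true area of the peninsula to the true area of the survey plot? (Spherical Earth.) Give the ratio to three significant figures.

On Mercator the areal scale is sec²φ, so true area = apparent × cos²φ.
True area of peninsula: 2820 × cos²(55.2°) = 2820 × 0.3257 = 918.5 km².
True area of survey plot: 254000 × cos²(13.1°) = 254000 × 0.9486 = 241000 km².
Ratio = 918.5 / 241000 ≈ 0.00381.

0.00381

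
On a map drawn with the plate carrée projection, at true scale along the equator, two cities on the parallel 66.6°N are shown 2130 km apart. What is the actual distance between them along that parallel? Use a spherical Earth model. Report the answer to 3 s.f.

846 km

For the equirectangular projection with φ₀ = 0 (plate carrée), h = 1 along meridians and k = sec φ along parallels.
Along the parallel at 66.6°, map distances are exaggerated by k = sec 66.6° = 2.518.
True distance = 2130 / 2.518 = 2130 × cos 66.6° ≈ 846 km.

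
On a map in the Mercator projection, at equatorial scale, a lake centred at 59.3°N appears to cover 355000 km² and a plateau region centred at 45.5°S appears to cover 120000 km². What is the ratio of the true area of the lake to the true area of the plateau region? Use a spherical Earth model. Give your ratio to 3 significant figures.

On Mercator the areal scale is sec²φ, so true area = apparent × cos²φ.
True area of lake: 355000 × cos²(59.3°) = 355000 × 0.2607 = 92530 km².
True area of plateau region: 120000 × cos²(45.5°) = 120000 × 0.4913 = 58950 km².
Ratio = 92530 / 58950 ≈ 1.57.

1.57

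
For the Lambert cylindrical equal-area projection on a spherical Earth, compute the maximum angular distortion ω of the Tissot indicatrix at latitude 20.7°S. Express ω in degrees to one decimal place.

The Lambert cylindrical equal-area projection is the cylindrical equal-area projection with its standard parallel at the equator (φ₀ = 0). For cylindrical equal-area with standard parallel φ₀, h = cos φ / cos φ₀ and k = cos φ₀ / cos φ, so h·k = 1.
At 20.7°: h = 0.9354, k = 1.069; principal scales a = 1.069, b = 0.9354.
sin(ω/2) = (a − b)/(a + b) = 0.1336/2.004 = 0.06664, so ω = 2 arcsin(0.06664) ≈ 7.6°.

7.6°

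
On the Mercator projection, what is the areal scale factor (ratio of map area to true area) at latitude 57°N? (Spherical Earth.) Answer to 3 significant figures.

3.37

For Mercator, h = k = sec φ (a conformal cylindrical projection has a single point scale, 1/cos φ).
Areal scale = k² = sec²φ = 1/cos²(57°) = 1/0.5446² = 3.371.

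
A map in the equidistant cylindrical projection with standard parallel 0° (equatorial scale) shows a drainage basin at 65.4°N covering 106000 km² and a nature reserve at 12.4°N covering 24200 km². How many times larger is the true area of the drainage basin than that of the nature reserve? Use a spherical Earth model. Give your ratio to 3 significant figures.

Plate carrée has h = 1 and k = sec φ, giving areal scale sec φ; true area = (apparent area) · cos φ.
True area of drainage basin: 106000 × cos(65.4°) = 106000 × 0.4163 = 44130 km².
True area of nature reserve: 24200 × cos(12.4°) = 24200 × 0.9767 = 23640 km².
Ratio = 44130 / 23640 ≈ 1.87.

1.87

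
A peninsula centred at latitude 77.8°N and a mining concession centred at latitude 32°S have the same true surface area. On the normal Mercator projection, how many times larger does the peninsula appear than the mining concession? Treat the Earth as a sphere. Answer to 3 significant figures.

16.1

Mercator areal scale is sec²φ.
At 77.8°: sec²(77.8°) = 1/0.2113² = 22.39.
At 32°: sec²(32°) = 1/0.8480² = 1.390.
Ratio = 22.39/1.390 = cos²(32°)/cos²(77.8°) ≈ 16.1.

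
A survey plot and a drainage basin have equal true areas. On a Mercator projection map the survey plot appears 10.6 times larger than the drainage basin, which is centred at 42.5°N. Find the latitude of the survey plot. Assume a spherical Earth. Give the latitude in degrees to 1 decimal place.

76.9°

Mercator areal scale is sec²φ, so apparent-area ratio = sec²φ₁ / sec²φ₂ = cos²φ₂ / cos²φ₁.
cos²φ₂ / cos²φ₁ = 10.6  ⇒  cos φ₁ = cos 42.5° / √10.6 = 0.7373/3.256 = 0.2265.
φ₁ = arccos(0.2265) ≈ 76.9°.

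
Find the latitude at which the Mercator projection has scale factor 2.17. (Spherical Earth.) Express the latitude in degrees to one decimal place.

62.6°

Mercator scale is k = sec φ = 1/cos φ.
1/cos φ = 2.17  ⇒  cos φ = 0.4608  ⇒  φ = arccos(0.4608) ≈ 62.6°.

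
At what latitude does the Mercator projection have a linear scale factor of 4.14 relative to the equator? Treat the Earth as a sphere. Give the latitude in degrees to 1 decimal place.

Mercator scale is k = sec φ = 1/cos φ.
1/cos φ = 4.14  ⇒  cos φ = 0.2415  ⇒  φ = arccos(0.2415) ≈ 76.0°.

76.0°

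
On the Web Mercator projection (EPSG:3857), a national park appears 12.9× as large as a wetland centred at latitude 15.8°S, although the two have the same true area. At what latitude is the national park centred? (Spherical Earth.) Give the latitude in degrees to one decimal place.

Mercator areal scale is sec²φ, so apparent-area ratio = sec²φ₁ / sec²φ₂ = cos²φ₂ / cos²φ₁.
cos²φ₂ / cos²φ₁ = 12.9  ⇒  cos φ₁ = cos 15.8° / √12.9 = 0.9622/3.592 = 0.2679.
φ₁ = arccos(0.2679) ≈ 74.5°.

74.5°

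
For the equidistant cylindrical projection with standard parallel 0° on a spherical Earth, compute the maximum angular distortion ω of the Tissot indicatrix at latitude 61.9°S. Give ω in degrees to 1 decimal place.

Plate carrée maps x = Rλ, y = Rφ. The meridian scale is h = 1 and the parallel scale is k = 1/cos φ = sec φ.
At 61.9°: h = 1.000, k = 2.123; principal scales a = 2.123, b = 1.000.
sin(ω/2) = (a − b)/(a + b) = 1.123/3.123 = 0.3596, so ω = 2 arcsin(0.3596) ≈ 42.2°.

42.2°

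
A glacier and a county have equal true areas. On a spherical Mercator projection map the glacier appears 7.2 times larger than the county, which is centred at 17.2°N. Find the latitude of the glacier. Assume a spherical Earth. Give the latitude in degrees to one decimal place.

69.1°

On Mercator, (apparent₁)/(apparent₂) = sec²φ₁ / sec²φ₂ when true areas are equal.
cos²φ₂ / cos²φ₁ = 7.2  ⇒  cos φ₁ = cos 17.2° / √7.2 = 0.9553/2.683 = 0.3560.
φ₁ = arccos(0.3560) ≈ 69.1°.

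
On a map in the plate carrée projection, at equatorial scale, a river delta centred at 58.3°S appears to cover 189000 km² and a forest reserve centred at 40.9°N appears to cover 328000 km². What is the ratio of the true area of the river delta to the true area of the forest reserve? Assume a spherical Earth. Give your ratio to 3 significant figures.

0.401

On the plate carrée, areal scale = h·k = 1 × sec φ, so true area = apparent × cos φ.
True area of river delta: 189000 × cos(58.3°) = 189000 × 0.5255 = 99310 km².
True area of forest reserve: 328000 × cos(40.9°) = 328000 × 0.7559 = 247900 km².
Ratio = 99310 / 247900 ≈ 0.401.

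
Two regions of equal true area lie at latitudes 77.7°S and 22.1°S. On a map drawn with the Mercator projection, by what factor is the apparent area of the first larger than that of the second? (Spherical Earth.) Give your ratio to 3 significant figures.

18.9

On Mercator, area is exaggerated by sec²φ = 1/cos²φ.
At 77.7°: sec²(77.7°) = 1/0.2130² = 22.04.
At 22.1°: sec²(22.1°) = 1/0.9265² = 1.165.
Ratio = 22.04/1.165 = cos²(22.1°)/cos²(77.7°) ≈ 18.9.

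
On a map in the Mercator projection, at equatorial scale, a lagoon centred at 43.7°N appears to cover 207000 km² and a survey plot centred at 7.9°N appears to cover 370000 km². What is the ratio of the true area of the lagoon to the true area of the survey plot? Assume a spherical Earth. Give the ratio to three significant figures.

On Mercator the areal scale is sec²φ, so true area = apparent × cos²φ.
True area of lagoon: 207000 × cos²(43.7°) = 207000 × 0.5227 = 108200 km².
True area of survey plot: 370000 × cos²(7.9°) = 370000 × 0.9811 = 363000 km².
Ratio = 108200 / 363000 ≈ 0.298.

0.298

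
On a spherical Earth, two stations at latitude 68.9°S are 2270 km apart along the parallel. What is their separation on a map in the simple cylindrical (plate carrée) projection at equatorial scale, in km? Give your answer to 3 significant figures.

6310 km

For the equirectangular projection with φ₀ = 0 (plate carrée), h = 1 along meridians and k = sec φ along parallels.
Along the parallel, k = sec 68.9° = 1/0.3600 = 2.778.
Map distance = 2270 × 2.778 ≈ 6310 km.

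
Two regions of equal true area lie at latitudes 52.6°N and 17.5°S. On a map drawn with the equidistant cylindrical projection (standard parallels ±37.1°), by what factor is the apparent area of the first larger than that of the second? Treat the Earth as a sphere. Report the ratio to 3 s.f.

1.57

With standard parallel φ₀ = 37.1°, the equirectangular projection gives x = Rλ cos φ₀, y = Rφ, so h = 1 and k = cos 37.1° / cos φ.
Areal scale at 52.6°: h·k = 1.000 × 1.313 = 1.313.
Areal scale at 17.5°: h·k = 1.000 × 0.8363 = 0.8363.
Ratio = 1.313/0.8363 ≈ 1.57.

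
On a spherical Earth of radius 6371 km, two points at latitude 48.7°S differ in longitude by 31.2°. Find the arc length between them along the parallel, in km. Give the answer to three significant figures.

2290 km

Arc length along a parallel = R cos φ · Δλ (with Δλ in radians).
= 6371 × cos 48.7° × (31.2° × π/180) = 6371 × 0.6600 × 0.5445 ≈ 2290 km.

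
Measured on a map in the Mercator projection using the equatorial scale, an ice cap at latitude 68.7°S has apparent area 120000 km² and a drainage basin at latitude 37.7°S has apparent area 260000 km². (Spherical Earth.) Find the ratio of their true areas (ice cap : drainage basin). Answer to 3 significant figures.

Since Mercator area scale is 1/cos²φ, the true area equals the apparent area multiplied by cos²φ.
True area of ice cap: 120000 × cos²(68.7°) = 120000 × 0.1320 = 15830 km².
True area of drainage basin: 260000 × cos²(37.7°) = 260000 × 0.6260 = 162800 km².
Ratio = 15830 / 162800 ≈ 0.0973.

0.0973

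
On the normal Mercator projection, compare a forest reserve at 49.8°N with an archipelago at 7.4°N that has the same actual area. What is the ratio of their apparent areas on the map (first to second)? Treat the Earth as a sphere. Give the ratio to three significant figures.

2.36

On Mercator, area is exaggerated by sec²φ = 1/cos²φ.
At 49.8°: sec²(49.8°) = 1/0.6455² = 2.400.
At 7.4°: sec²(7.4°) = 1/0.9917² = 1.017.
Ratio = 2.400/1.017 = cos²(7.4°)/cos²(49.8°) ≈ 2.36.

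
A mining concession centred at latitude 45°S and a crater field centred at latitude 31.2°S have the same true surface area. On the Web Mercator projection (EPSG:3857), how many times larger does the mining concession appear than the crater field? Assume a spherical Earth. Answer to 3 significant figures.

Mercator is conformal with k = sec φ, so areal scale = k² = sec²φ.
At 45°: sec²(45°) = 1/0.7071² = 2.000.
At 31.2°: sec²(31.2°) = 1/0.8554² = 1.367.
Ratio = 2.000/1.367 = cos²(31.2°)/cos²(45°) ≈ 1.46.

1.46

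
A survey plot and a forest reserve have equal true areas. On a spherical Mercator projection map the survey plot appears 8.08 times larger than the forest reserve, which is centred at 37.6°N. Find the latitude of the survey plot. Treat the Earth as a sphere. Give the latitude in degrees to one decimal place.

Mercator areal scale is sec²φ, so apparent-area ratio = sec²φ₁ / sec²φ₂ = cos²φ₂ / cos²φ₁.
cos²φ₂ / cos²φ₁ = 8.08  ⇒  cos φ₁ = cos 37.6° / √8.08 = 0.7923/2.843 = 0.2787.
φ₁ = arccos(0.2787) ≈ 73.8°.

73.8°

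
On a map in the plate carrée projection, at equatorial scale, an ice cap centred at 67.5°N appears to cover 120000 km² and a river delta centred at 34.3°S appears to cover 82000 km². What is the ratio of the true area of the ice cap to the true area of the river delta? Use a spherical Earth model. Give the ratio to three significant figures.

On the plate carrée, areal scale = h·k = 1 × sec φ, so true area = apparent × cos φ.
True area of ice cap: 120000 × cos(67.5°) = 120000 × 0.3827 = 45920 km².
True area of river delta: 82000 × cos(34.3°) = 82000 × 0.8261 = 67740 km².
Ratio = 45920 / 67740 ≈ 0.678.

0.678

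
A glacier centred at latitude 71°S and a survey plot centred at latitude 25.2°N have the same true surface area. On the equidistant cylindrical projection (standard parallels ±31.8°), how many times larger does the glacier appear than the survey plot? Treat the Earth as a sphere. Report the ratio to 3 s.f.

With standard parallel φ₀ = 31.8°, the equirectangular projection gives x = Rλ cos φ₀, y = Rφ, so h = 1 and k = cos 31.8° / cos φ.
Areal scale at 71°: h·k = 1.000 × 2.610 = 2.610.
Areal scale at 25.2°: h·k = 1.000 × 0.9393 = 0.9393.
Ratio = 2.610/0.9393 ≈ 2.78.

2.78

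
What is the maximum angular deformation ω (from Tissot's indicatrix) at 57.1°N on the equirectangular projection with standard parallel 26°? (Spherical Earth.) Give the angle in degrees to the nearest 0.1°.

28.6°

In the equirectangular projection with standard parallel φ₀ = 26° (x = Rλ cos φ₀, y = Rφ), meridians are true-scale (h = 1) and the parallel scale is k = cos φ₀ / cos φ.
At 57.1°: h = 1.000, k = 1.655; principal scales a = 1.655, b = 1.000.
sin(ω/2) = (a − b)/(a + b) = 0.6547/2.655 = 0.2466, so ω = 2 arcsin(0.2466) ≈ 28.6°.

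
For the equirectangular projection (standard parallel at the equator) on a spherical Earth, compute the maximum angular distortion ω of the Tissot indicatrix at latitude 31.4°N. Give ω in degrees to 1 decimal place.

9.1°

In the plate carrée (x = Rλ, y = Rφ), meridians are true-scale (h = 1) and parallels are stretched by k = sec φ.
At 31.4°: h = 1.000, k = 1.172; principal scales a = 1.172, b = 1.000.
sin(ω/2) = (a − b)/(a + b) = 0.1716/2.172 = 0.07901, so ω = 2 arcsin(0.07901) ≈ 9.1°.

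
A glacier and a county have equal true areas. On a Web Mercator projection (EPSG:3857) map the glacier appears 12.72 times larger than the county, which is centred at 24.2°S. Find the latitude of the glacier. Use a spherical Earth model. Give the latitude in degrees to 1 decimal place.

On Mercator, (apparent₁)/(apparent₂) = sec²φ₁ / sec²φ₂ when true areas are equal.
cos²φ₂ / cos²φ₁ = 12.72  ⇒  cos φ₁ = cos 24.2° / √12.72 = 0.9121/3.567 = 0.2557.
φ₁ = arccos(0.2557) ≈ 75.2°.

75.2°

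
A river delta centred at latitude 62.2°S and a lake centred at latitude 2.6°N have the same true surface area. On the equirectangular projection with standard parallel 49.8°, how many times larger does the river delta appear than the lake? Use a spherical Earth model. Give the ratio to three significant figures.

With standard parallel φ₀ = 49.8°, the equirectangular projection gives x = Rλ cos φ₀, y = Rφ, so h = 1 and k = cos 49.8° / cos φ.
Areal scale at 62.2°: h·k = 1.000 × 1.384 = 1.384.
Areal scale at 2.6°: h·k = 1.000 × 0.6461 = 0.6461.
Ratio = 1.384/0.6461 ≈ 2.14.

2.14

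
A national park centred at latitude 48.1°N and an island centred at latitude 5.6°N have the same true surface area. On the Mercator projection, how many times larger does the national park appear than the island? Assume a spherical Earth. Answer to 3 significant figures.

2.22

Mercator is conformal with k = sec φ, so areal scale = k² = sec²φ.
At 48.1°: sec²(48.1°) = 1/0.6678² = 2.242.
At 5.6°: sec²(5.6°) = 1/0.9952² = 1.010.
Ratio = 2.242/1.010 = cos²(5.6°)/cos²(48.1°) ≈ 2.22.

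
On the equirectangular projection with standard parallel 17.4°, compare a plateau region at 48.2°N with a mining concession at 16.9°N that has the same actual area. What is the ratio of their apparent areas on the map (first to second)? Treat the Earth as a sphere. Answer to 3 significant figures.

The equidistant cylindrical projection with φ₀ = 17.4° has h = 1 (meridians true) and k = cos φ₀ / cos φ along parallels.
Areal scale at 48.2°: h·k = 1.000 × 1.432 = 1.432.
Areal scale at 16.9°: h·k = 1.000 × 0.9973 = 0.9973.
Ratio = 1.432/0.9973 ≈ 1.44.

1.44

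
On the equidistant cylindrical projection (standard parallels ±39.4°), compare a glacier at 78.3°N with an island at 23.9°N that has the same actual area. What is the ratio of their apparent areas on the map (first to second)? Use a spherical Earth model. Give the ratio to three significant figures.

4.51

With standard parallel φ₀ = 39.4°, the equirectangular projection gives x = Rλ cos φ₀, y = Rφ, so h = 1 and k = cos 39.4° / cos φ.
Areal scale at 78.3°: h·k = 1.000 × 3.811 = 3.811.
Areal scale at 23.9°: h·k = 1.000 × 0.8452 = 0.8452.
Ratio = 3.811/0.8452 ≈ 4.51.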